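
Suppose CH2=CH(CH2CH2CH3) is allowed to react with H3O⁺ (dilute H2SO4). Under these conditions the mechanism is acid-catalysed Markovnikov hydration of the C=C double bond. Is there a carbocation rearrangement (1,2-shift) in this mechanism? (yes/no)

no

The first-formed carbocation is secondary.
No single 1,2-shift to an adjacent carbon would produce a more-substituted cation than the one already present, so no rearrangement occurs.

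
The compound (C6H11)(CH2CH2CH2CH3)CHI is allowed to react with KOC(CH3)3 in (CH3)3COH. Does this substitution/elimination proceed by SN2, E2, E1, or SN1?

E2

Conditions: a strong/bulky base with a secondary substrate bearing a β-hydrogen.
These conditions are the textbook signature of the E2 pathway.
A strong (often hindered) base removes a β-H in concert with loss of the leaving group — bimolecular elimination.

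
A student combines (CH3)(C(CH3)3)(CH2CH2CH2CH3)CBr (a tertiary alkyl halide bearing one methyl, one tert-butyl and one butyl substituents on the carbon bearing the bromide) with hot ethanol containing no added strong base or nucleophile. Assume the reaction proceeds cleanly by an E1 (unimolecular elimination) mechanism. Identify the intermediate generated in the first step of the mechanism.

Step 1: Rate-determining heterolysis of the C–Br bond gives Br⁻ and a tertiary carbocation.
After step 1 the species present is a tertiary carbocation.

tertiary carbocation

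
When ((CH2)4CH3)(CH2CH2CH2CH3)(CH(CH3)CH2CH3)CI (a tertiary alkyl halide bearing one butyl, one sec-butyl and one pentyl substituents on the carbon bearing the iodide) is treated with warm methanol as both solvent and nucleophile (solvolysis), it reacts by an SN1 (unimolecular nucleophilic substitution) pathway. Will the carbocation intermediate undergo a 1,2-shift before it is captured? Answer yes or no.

The first-formed carbocation is tertiary.
No single 1,2-shift to an adjacent carbon would produce a more-substituted cation than the one already present, so no rearrangement occurs.

no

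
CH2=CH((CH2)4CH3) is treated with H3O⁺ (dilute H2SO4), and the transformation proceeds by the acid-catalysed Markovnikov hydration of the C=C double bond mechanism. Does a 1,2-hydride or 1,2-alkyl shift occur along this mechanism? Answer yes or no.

no

The first-formed carbocation is secondary.
No single 1,2-shift to an adjacent carbon would produce a more-substituted cation than the one already present, so no rearrangement occurs.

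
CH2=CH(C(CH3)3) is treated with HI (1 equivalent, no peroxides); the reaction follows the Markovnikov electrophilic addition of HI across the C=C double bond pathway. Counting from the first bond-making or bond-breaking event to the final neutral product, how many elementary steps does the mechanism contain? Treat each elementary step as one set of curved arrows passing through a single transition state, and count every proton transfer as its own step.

Step 1: The π electrons of the C=C bond attack a proton of HI; Markovnikov addition places the new C–H on the less-substituted alkene carbon, so the positive charge ends up on the more-substituted carbon — a secondary carbocation. The H–I bond breaks heterolytically, releasing I⁻.
Step 2: A methyl group with its bonding pair migrates from the adjacent tert-butyl carbon to the cationic centre — a 1,2-methyl shift — upgrading the secondary cation to a tertiary one.
Step 3: I⁻ captures the cation: a lone pair on I⁻ fills the empty p orbital, producing the alkyl halide product.
Total: 3 elementary steps.

3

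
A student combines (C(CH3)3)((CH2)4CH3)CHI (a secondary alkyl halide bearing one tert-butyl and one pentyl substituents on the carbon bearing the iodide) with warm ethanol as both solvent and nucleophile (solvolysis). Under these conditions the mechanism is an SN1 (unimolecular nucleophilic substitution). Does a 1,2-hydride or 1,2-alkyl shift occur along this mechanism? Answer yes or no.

The first-formed carbocation is secondary.
The adjacent tert-butyl carbon has no hydrogen but bears methyl groups; migration of one methyl with its bonding pair (a 1,2-methyl shift) places the charge on a tertiary centre.
Tertiary is more stable than secondary, so the shift occurs.

yes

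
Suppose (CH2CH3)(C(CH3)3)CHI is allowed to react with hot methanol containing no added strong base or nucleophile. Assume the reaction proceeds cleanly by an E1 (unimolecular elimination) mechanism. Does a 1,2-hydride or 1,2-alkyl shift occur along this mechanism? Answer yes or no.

The first-formed carbocation is secondary.
The adjacent tert-butyl carbon has no hydrogen but bears methyl groups; migration of one methyl with its bonding pair (a 1,2-methyl shift) places the charge on a tertiary centre.
Tertiary is more stable than secondary, so the shift occurs.

yes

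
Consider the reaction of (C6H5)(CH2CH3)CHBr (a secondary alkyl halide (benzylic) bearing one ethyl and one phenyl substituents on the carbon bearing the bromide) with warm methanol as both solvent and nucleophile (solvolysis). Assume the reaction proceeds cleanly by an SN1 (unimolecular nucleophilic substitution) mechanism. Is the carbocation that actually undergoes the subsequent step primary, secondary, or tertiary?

secondary

Step 1: Unassisted departure of Br⁻ (taking the C–Br bonding pair) generates a secondary carbocation.
No single 1,2-shift to an adjacent carbon would give a more-substituted cation, so no rearrangement occurs.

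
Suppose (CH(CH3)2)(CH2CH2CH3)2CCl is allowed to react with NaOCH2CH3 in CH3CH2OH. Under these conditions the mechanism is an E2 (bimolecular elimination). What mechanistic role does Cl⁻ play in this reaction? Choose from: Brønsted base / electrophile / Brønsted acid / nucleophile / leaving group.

Step 1: The strong base CH3CH2O⁻ removes a β-hydrogen; in the same concerted event the electrons of the breaking C–H bond form the new π(C=C) bond and the C–Cl σ-bond breaks, expelling Cl⁻. Anti-periplanar geometry; one transition state.
Cl⁻ departs with both electrons of the breaking σ-bond — that is the definition of a leaving group.

leaving group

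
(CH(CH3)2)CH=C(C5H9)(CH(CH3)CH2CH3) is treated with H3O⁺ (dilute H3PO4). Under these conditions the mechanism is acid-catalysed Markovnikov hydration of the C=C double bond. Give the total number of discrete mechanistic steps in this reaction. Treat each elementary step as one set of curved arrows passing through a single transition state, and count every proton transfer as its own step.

Step 1: Protonation of the alkene by H3O⁺: the π bond acts as the nucleophile and picks up H⁺, giving the more stable (Markovnikov) tertiary carbocation. H2O is released.
(No 1,2-shift: no single shift to an adjacent carbon would give a more stable cation.)
Step 2: Water acts as the nucleophile: an oxygen lone pair bonds to the cationic carbon, giving an oxonium-ion intermediate.
Step 3: Proton transfer from the O–H of the oxonium ion to H2O completes the catalytic cycle and yields the alcohol.
Total: 3 elementary steps.

3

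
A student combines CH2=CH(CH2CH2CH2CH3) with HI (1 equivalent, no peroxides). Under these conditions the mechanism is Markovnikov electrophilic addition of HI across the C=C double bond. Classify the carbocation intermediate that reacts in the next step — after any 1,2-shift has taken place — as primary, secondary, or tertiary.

secondary

Step 1: Electrophilic addition begins with the π(C=C) electrons forming a bond to the proton of HI. Following Markovnikov's rule, the resulting cation is secondary. The H–I bond breaks heterolytically, releasing I⁻.
No single 1,2-shift to an adjacent carbon would give a more-substituted cation, so no rearrangement occurs.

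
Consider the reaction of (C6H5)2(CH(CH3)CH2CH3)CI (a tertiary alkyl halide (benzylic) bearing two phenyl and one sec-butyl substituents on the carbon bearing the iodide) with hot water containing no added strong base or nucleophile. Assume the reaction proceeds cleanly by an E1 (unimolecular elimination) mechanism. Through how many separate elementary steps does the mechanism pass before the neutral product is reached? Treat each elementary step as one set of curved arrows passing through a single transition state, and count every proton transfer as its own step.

2

Step 1: Ionisation: the C–I σ-bond cleaves heterolytically; both bonding electrons depart with I⁻, leaving a tertiary carbocation at the α-carbon.
(No 1,2-shift: no single shift to an adjacent carbon would give a more stable cation.)
Step 2: A water molecule (solvent) deprotonates a β-carbon; as the C–H bond breaks, those electrons form the new alkene π bond.
Total: 2 elementary steps.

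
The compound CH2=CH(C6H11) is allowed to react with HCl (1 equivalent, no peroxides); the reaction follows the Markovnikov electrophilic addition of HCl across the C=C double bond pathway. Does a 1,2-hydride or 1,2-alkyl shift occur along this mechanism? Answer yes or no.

yes

The first-formed carbocation is secondary.
The adjacent cyclohexyl carbon already bears 2 other carbon substituents and has a hydrogen to migrate; after a 1,2-hydride shift from that carbon the positive charge sits on a tertiary centre.
Tertiary is more stable than secondary, so the shift occurs.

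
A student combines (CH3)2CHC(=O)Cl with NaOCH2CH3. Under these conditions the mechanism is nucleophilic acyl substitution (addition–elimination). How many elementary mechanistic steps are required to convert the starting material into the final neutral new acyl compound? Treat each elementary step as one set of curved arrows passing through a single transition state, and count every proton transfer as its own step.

2

Step 1: CH3CH2O⁻ adds to the carbonyl carbon; the C=O π electrons shift onto oxygen and a tetrahedral alkoxide intermediate forms.
Step 2: Elimination step: re-formation of the carbonyl π bond drives out Cl⁻, giving the new acyl compound.
Total: 2 elementary steps.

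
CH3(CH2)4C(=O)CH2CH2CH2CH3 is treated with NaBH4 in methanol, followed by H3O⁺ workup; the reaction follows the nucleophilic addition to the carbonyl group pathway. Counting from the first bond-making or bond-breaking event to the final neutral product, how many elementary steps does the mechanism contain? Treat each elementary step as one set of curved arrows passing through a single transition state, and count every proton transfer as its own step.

Step 1: Nucleophilic addition: H⁻ (delivered from BH4⁻) adds to the carbonyl carbon, pushing the π(C=O) electron pair onto oxygen and giving a tetrahedral alkoxide.
Step 2: On H3O⁺ workup the alkoxide oxygen is protonated, giving an alcohol.
Total: 2 elementary steps.

2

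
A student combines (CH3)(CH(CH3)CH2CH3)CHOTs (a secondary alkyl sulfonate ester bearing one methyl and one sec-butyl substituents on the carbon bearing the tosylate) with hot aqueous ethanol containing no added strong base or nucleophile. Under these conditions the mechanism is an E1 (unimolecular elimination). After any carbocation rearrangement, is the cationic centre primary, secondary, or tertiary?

tertiary

Step 1: Rate-determining heterolysis of the C–O bond gives TsO⁻ and a secondary carbocation.
Step 2: A 1,2-hydride shift from the adjacent sec-butyl carbon moves the positive charge from the secondary centre to an adjacent carbon, generating a more stable tertiary carbocation.
The cation rearranges from secondary to tertiary via a 1,2-hydride shift from the adjacent sec-butyl carbon; the tertiary cation is what reacts next.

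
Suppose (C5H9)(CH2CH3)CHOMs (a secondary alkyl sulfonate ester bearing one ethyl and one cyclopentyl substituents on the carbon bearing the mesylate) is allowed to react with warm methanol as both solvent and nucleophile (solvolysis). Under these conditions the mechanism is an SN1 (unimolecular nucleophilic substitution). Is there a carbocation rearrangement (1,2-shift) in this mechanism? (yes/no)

yes

The first-formed carbocation is secondary.
The adjacent cyclopentyl carbon already bears 2 other carbon substituents and has a hydrogen to migrate; after a 1,2-hydride shift from that carbon the positive charge sits on a tertiary centre.
Tertiary is more stable than secondary, so the shift occurs.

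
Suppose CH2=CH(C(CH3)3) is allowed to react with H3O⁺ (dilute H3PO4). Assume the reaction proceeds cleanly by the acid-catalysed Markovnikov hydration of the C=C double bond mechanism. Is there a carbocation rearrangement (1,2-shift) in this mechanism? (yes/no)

yes

The first-formed carbocation is secondary.
The adjacent tert-butyl carbon has no hydrogen but bears methyl groups; migration of one methyl with its bonding pair (a 1,2-methyl shift) places the charge on a tertiary centre.
Tertiary is more stable than secondary, so the shift occurs.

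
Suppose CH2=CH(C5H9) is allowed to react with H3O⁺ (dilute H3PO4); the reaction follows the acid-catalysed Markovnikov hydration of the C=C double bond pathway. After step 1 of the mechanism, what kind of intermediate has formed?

secondary carbocation

Step 1: Electrophilic addition begins with the π(C=C) electrons forming a bond to the proton of H3O⁺. Following Markovnikov's rule, the resulting cation is secondary. H2O is released.
After step 1 the species present is a secondary carbocation.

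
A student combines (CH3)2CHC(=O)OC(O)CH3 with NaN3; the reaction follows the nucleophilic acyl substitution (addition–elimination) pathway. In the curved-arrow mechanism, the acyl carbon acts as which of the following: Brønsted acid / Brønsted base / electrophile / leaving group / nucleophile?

electrophile

Step 1: A lone pair on the N of N3⁻ attacks the electrophilic acyl carbon; the π(C=O) electrons move onto oxygen, giving a tetrahedral intermediate.
The acyl carbon accepts an electron pair into an empty or π* orbital — it is the electrophile.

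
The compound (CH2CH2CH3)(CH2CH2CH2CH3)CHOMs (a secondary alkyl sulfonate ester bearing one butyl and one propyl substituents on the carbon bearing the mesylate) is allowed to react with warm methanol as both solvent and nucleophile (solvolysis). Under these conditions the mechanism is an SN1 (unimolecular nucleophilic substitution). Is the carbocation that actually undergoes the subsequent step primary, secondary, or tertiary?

Step 1: The C–O bond breaks with both electrons going to the mesylate; MsO⁻ leaves and a secondary carbocation remains.
No single 1,2-shift to an adjacent carbon would give a more-substituted cation, so no rearrangement occurs.

secondary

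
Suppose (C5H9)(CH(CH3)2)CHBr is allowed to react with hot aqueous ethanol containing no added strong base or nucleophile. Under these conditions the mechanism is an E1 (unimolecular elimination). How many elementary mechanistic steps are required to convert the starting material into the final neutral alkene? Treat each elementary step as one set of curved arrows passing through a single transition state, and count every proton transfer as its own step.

Step 1: Ionisation: the C–Br σ-bond cleaves heterolytically; both bonding electrons depart with Br⁻, leaving a secondary carbocation at the α-carbon.
Step 2: A hydride (H with its bonding pair) migrates from the adjacent cyclopentyl carbon to the cationic centre — a 1,2-hydride shift — upgrading the secondary cation to a tertiary one.
Step 3: A water (or ethanol) molecule (solvent) deprotonates a β-carbon; as the C–H bond breaks, those electrons form the new alkene π bond.
Total: 3 elementary steps.

3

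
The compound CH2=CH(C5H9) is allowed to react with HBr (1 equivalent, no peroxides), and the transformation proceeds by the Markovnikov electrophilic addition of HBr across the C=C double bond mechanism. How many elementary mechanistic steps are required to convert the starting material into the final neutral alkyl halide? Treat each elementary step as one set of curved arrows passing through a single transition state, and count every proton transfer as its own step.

Step 1: Protonation of the alkene by HBr: the π bond acts as the nucleophile and picks up H⁺, giving the more stable (Markovnikov) secondary carbocation. The H–Br bond breaks heterolytically, releasing Br⁻.
Step 2: A 1,2-hydride shift from the adjacent cyclopentyl carbon moves the positive charge from the secondary centre to an adjacent carbon, generating a more stable tertiary carbocation.
Step 3: Br⁻ captures the cation: a lone pair on Br⁻ fills the empty p orbital, producing the alkyl halide product.
Total: 3 elementary steps.

3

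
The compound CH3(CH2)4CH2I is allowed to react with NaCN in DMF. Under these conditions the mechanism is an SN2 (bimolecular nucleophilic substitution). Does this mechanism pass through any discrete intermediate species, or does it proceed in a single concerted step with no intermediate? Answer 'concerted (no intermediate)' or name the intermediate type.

concerted (no intermediate)

The cyanide nucleophile donates a lone pair from C to the α-carbon in a backside attack; simultaneously the C–I σ-bond breaks and both of its electrons leave with I⁻. One concerted step with inversion of configuration.
All bond changes occur in one transition state; no discrete intermediate is formed.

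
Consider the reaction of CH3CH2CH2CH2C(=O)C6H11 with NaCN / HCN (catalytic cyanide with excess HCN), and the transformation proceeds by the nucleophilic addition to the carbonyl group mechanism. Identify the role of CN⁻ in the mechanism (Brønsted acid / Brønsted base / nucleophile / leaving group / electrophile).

nucleophile

Step 1: Nucleophilic addition: CN⁻ adds to the carbonyl carbon, pushing the π(C=O) electron pair onto oxygen and giving a tetrahedral alkoxide.
CN⁻ donates an electron pair to form a new σ-bond to carbon — it is the nucleophile.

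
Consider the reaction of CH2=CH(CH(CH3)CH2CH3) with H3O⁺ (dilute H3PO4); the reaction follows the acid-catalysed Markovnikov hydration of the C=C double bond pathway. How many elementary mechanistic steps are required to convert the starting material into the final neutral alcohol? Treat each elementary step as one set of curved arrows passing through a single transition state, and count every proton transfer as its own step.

4

Step 1: The π electrons of the C=C bond attack a proton of H3O⁺; Markovnikov addition places the new C–H on the less-substituted alkene carbon, so the positive charge ends up on the more-substituted carbon — a secondary carbocation. H2O is released.
Step 2: Carbocation rearrangement: a 1,2-hydride shift from the adjacent sec-butyl carbon converts the initially-formed secondary cation into the more stable tertiary cation.
Step 3: A lone pair on the oxygen of H2O attacks the carbocation, forming a C–O bond and an oxonium ion (a protonated alcohol).
Step 4: H2O removes a proton from the oxonium oxygen, regenerating H3O⁺ and giving the neutral alcohol.
Total: 4 elementary steps.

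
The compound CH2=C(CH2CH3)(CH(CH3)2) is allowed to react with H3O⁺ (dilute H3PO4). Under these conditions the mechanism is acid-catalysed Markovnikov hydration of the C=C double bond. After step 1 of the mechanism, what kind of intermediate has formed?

Step 1: The π electrons of the C=C bond attack a proton of H3O⁺; Markovnikov addition places the new C–H on the less-substituted alkene carbon, so the positive charge ends up on the more-substituted carbon — a tertiary carbocation. H2O is released.
After step 1 the species present is a tertiary carbocation.

tertiary carbocation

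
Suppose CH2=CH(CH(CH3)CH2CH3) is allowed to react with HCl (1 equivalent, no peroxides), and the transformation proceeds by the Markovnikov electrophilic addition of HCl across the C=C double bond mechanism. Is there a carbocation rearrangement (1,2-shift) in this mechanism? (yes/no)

The first-formed carbocation is secondary.
The adjacent sec-butyl carbon already bears 2 other carbon substituents and has a hydrogen to migrate; after a 1,2-hydride shift from that carbon the positive charge sits on a tertiary centre.
Tertiary is more stable than secondary, so the shift occurs.

yes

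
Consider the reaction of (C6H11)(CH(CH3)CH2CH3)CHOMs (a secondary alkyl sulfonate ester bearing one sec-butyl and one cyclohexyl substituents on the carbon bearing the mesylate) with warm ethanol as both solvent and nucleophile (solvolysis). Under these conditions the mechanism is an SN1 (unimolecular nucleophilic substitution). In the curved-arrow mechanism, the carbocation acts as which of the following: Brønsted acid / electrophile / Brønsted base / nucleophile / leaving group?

Step 3: CH3CH2OH donates an oxygen lone pair into the empty p orbital of the cation, giving a protonated ether (an oxonium ion).
The carbocation accepts an electron pair into an empty or π* orbital — it is the electrophile.

electrophile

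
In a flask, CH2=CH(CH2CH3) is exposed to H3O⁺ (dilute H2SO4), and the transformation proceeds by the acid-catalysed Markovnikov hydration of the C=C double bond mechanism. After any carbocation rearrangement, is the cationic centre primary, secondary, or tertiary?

secondary

Step 1: Electrophilic addition begins with the π(C=C) electrons forming a bond to the proton of H3O⁺. Following Markovnikov's rule, the resulting cation is secondary. H2O is released.
No single 1,2-shift to an adjacent carbon would give a more-substituted cation, so no rearrangement occurs.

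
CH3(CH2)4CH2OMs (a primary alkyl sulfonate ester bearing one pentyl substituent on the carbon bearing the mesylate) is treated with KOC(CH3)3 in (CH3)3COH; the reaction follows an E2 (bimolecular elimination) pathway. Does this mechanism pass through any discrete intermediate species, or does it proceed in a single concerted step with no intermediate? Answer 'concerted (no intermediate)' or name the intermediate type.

Concerted anti-periplanar elimination: (CH3)3CO⁻ abstracts a β-H while MsO⁻ leaves, and the C–H electrons become the new C=C π bond — all in a single transition state.
All bond changes occur in one transition state; no discrete intermediate is formed.

concerted (no intermediate)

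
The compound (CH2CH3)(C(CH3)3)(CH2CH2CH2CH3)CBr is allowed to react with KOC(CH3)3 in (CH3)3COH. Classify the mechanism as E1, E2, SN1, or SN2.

E2

Conditions: a strong/bulky base with a tertiary substrate bearing a β-hydrogen.
These conditions are the textbook signature of the E2 pathway.
A strong (often hindered) base removes a β-H in concert with loss of the leaving group — bimolecular elimination.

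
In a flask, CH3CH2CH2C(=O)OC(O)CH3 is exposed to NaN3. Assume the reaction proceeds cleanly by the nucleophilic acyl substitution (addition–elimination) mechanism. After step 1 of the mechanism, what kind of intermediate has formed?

tetrahedral intermediate

Step 1: Nucleophilic addition of N3⁻ to the acyl carbon breaks the π(C=O) bond and yields a tetrahedral, anionic intermediate.
After step 1 the species present is a tetrahedral intermediate.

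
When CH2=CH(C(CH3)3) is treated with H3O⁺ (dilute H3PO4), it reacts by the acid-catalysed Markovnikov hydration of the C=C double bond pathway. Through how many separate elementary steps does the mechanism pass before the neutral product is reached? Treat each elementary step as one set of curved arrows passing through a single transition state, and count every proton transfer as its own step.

Step 1: The π electrons of the C=C bond attack a proton of H3O⁺; Markovnikov addition places the new C–H on the less-substituted alkene carbon, so the positive charge ends up on the more-substituted carbon — a secondary carbocation. H2O is released.
Step 2: Carbocation rearrangement: a 1,2-methyl shift from the adjacent tert-butyl carbon converts the initially-formed secondary cation into the more stable tertiary cation.
Step 3: Nucleophilic capture of the cation by H2O produces the protonated alcohol (an oxonium ion).
Step 4: Deprotonation of the oxonium ion by a water molecule delivers the neutral alcohol and regenerates the acid catalyst.
Total: 4 elementary steps.

4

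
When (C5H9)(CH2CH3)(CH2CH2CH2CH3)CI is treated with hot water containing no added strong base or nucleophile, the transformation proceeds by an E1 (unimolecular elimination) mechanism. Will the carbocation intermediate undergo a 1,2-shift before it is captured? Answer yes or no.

The first-formed carbocation is tertiary.
No single 1,2-shift to an adjacent carbon would produce a more-substituted cation than the one already present, so no rearrangement occurs.

no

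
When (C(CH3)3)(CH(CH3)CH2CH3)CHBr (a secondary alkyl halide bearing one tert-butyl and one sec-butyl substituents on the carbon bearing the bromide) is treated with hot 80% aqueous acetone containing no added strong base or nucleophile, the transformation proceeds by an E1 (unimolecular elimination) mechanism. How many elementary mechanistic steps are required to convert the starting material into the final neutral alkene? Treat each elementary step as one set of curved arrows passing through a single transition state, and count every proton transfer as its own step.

Step 1: Unassisted departure of Br⁻ (taking the C–Br bonding pair) generates a secondary carbocation.
Step 2: A hydride (H with its bonding pair) migrates from the adjacent sec-butyl carbon to the cationic centre — a 1,2-hydride shift — upgrading the secondary cation to a tertiary one.
Step 3: Loss of a β-proton to a water molecule of the solvent: the C–H bonding pair collapses toward the cationic carbon to form the C=C π bond, yielding the alkene.
Total: 3 elementary steps.

3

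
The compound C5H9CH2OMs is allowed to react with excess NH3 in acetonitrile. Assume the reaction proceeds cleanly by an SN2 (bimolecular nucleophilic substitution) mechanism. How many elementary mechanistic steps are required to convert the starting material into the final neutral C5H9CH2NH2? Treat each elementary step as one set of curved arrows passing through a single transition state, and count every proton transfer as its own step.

2

Step 1: A lone pair on the N of NH3 attacks the α-carbon from the back side while the C–O bond breaks; both bonding electrons leave with MsO⁻. The product of this concerted step is an alkylammonium ion.
Step 2: A second equivalent of NH3 removes a proton from the N, giving the neutral product.
Total: 2 elementary steps.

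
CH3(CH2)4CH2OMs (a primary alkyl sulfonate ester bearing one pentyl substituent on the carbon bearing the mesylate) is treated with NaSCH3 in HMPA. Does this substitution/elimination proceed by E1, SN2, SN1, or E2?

Conditions: a primary substrate with a strong nucleophile in the polar aprotic solvent HMPA.
These conditions are the textbook signature of the SN2 pathway.
An unhindered substrate with a strong nucleophile in a polar aprotic solvent favours one-step backside displacement.

SN2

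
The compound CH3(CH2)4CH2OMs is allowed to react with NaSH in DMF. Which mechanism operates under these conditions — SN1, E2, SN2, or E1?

SN2

Conditions: a primary substrate with a strong nucleophile in the polar aprotic solvent DMF.
These conditions are the textbook signature of the SN2 pathway.
An unhindered substrate with a strong nucleophile in a polar aprotic solvent favours one-step backside displacement.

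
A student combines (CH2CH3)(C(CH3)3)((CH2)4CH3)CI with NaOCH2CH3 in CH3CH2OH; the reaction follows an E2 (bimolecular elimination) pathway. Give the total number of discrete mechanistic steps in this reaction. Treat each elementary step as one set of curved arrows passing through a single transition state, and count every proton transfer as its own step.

1

Step 1: In one step, CH3CH2O⁻ pulls off a β-proton, the C–I bond cleaves, and a C=C double bond forms between the α- and β-carbons (E2, anti elimination).
Total: 1 elementary step.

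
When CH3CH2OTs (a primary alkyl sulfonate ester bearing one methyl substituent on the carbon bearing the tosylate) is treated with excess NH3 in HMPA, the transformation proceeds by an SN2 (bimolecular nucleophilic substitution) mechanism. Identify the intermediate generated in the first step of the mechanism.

ammonium ion

Step 1: A lone pair on the N of NH3 attacks the α-carbon from the back side while the C–O bond breaks; both bonding electrons leave with TsO⁻. The product of this concerted step is an alkylammonium ion.
After step 1 the species present is an ammonium ion.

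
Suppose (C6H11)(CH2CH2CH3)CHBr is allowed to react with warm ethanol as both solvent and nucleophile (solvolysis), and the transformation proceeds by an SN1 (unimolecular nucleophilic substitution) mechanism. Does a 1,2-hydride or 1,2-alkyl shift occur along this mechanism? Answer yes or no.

yes

The first-formed carbocation is secondary.
The adjacent cyclohexyl carbon already bears 2 other carbon substituents and has a hydrogen to migrate; after a 1,2-hydride shift from that carbon the positive charge sits on a tertiary centre.
Tertiary is more stable than secondary, so the shift occurs.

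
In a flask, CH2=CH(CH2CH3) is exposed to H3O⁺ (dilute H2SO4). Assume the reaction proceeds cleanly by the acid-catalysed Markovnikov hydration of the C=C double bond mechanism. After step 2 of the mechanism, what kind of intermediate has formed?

oxonium ion

Step 1: Electrophilic addition begins with the π(C=C) electrons forming a bond to the proton of H3O⁺. Following Markovnikov's rule, the resulting cation is secondary. H2O is released.
Step 2: Nucleophilic capture of the cation by H2O produces the protonated alcohol (an oxonium ion).
After step 2 the species present is an oxonium ion.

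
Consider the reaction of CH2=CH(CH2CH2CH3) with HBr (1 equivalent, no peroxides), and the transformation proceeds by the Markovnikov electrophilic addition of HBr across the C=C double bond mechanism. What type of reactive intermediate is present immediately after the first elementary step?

secondary carbocation

Step 1: Protonation of the alkene by HBr: the π bond acts as the nucleophile and picks up H⁺, giving the more stable (Markovnikov) secondary carbocation. The H–Br bond breaks heterolytically, releasing Br⁻.
After step 1 the species present is a secondary carbocation.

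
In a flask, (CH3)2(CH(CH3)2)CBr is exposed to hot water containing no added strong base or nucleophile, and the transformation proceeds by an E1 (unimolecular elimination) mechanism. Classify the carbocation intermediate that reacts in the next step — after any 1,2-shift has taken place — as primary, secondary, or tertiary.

Step 1: Rate-determining heterolysis of the C–Br bond gives Br⁻ and a tertiary carbocation.
No single 1,2-shift to an adjacent carbon would give a more-substituted cation, so no rearrangement occurs.

tertiary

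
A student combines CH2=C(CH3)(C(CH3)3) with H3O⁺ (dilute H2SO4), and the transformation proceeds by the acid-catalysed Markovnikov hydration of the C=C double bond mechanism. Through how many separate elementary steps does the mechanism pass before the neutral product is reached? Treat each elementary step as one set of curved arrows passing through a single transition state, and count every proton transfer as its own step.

3

Step 1: The π electrons of the C=C bond attack a proton of H3O⁺; Markovnikov addition places the new C–H on the less-substituted alkene carbon, so the positive charge ends up on the more-substituted carbon — a tertiary carbocation. H2O is released.
(No 1,2-shift: no single shift to an adjacent carbon would give a more stable cation.)
Step 2: Water acts as the nucleophile: an oxygen lone pair bonds to the cationic carbon, giving an oxonium-ion intermediate.
Step 3: Deprotonation of the oxonium ion by a water molecule delivers the neutral alcohol and regenerates the acid catalyst.
Total: 3 elementary steps.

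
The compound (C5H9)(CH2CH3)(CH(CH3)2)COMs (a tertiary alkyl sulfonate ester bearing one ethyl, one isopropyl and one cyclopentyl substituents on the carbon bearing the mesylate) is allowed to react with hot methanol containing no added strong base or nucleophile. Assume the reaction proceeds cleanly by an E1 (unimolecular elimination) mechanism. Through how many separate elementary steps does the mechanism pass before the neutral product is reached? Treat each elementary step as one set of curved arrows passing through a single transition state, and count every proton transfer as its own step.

Step 1: Rate-determining heterolysis of the C–O bond gives MsO⁻ and a tertiary carbocation.
(No 1,2-shift: no single shift to an adjacent carbon would give a more stable cation.)
Step 2: A weak base (a methanol molecule from the solvent) removes a proton from a carbon adjacent to the cationic centre; the electrons of that C–H bond become the new π(C=C) bond, giving the alkene.
Total: 2 elementary steps.

2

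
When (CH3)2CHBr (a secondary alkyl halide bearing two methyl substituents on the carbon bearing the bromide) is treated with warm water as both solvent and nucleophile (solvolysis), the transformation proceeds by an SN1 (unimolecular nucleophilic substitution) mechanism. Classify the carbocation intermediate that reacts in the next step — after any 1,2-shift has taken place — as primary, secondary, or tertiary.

Step 1: Ionisation: the C–Br σ-bond cleaves heterolytically; both bonding electrons depart with Br⁻, leaving a secondary carbocation at the α-carbon.
No single 1,2-shift to an adjacent carbon would give a more-substituted cation, so no rearrangement occurs.

secondary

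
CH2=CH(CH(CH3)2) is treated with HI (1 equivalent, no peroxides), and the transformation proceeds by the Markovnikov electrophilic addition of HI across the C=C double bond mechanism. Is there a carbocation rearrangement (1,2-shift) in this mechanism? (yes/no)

The first-formed carbocation is secondary.
The adjacent isopropyl carbon already bears 2 other carbon substituents and has a hydrogen to migrate; after a 1,2-hydride shift from that carbon the positive charge sits on a tertiary centre.
Tertiary is more stable than secondary, so the shift occurs.

yes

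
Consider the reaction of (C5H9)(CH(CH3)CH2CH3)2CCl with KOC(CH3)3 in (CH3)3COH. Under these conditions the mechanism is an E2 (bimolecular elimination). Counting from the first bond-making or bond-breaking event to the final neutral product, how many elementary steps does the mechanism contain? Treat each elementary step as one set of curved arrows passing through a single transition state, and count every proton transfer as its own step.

1

Step 1: In one step, (CH3)3CO⁻ pulls off a β-proton, the C–Cl bond cleaves, and a C=C double bond forms between the α- and β-carbons (E2, anti elimination).
Total: 1 elementary step.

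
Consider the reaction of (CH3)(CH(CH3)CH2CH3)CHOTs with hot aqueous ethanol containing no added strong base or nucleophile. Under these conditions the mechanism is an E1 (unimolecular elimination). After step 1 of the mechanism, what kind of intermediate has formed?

Step 1: The C–O bond breaks with both electrons going to the tosylate; TsO⁻ leaves and a secondary carbocation remains.
After step 1 the species present is a secondary carbocation.

secondary carbocation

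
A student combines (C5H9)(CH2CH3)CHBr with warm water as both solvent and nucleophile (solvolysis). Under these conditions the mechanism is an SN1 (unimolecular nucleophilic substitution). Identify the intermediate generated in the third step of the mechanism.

oxonium ion

Step 1: Rate-determining heterolysis of the C–Br bond gives Br⁻ and a secondary carbocation.
Step 2: Carbocation rearrangement: a 1,2-hydride shift from the adjacent cyclopentyl carbon converts the initially-formed secondary cation into the more stable tertiary cation.
Step 3: Nucleophilic capture: the oxygen of H2O bonds to the cationic carbon, producing an oxonium-ion intermediate.
After step 3 the species present is an oxonium ion.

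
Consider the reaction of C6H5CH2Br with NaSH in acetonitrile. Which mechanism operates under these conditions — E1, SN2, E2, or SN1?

Conditions: a primary substrate with a strong nucleophile in the polar aprotic solvent acetonitrile.
These conditions are the textbook signature of the SN2 pathway.
An unhindered substrate with a strong nucleophile in a polar aprotic solvent favours one-step backside displacement.

SN2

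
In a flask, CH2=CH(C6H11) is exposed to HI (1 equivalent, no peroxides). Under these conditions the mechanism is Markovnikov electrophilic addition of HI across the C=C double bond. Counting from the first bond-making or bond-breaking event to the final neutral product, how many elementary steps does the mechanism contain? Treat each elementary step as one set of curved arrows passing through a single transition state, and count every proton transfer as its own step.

Step 1: Electrophilic addition begins with the π(C=C) electrons forming a bond to the proton of HI. Following Markovnikov's rule, the resulting cation is secondary. The H–I bond breaks heterolytically, releasing I⁻.
Step 2: A hydride (H with its bonding pair) migrates from the adjacent cyclohexyl carbon to the cationic centre — a 1,2-hydride shift — upgrading the secondary cation to a tertiary one.
Step 3: The I⁻ anion donates a lone pair to the carbocation, forming the new C–I σ-bond and giving the neutral alkyl halide.
Total: 3 elementary steps.

3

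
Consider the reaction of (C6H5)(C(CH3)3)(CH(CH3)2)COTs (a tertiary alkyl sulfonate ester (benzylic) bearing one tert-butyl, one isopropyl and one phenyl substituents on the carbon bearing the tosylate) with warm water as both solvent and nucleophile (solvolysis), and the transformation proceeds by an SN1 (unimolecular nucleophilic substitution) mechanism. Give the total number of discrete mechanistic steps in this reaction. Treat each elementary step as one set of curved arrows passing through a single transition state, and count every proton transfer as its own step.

3

Step 1: Unassisted departure of TsO⁻ (taking the C–O bonding pair) generates a tertiary carbocation.
(No 1,2-shift: no single shift to an adjacent carbon would give a more stable cation.)
Step 2: H2O donates an oxygen lone pair into the empty p orbital of the cation, giving a protonated alcohol (an oxonium ion).
Step 3: Proton transfer from the O–H of the oxonium ion to a solvent molecule delivers the neutral alcohol.
Total: 3 elementary steps.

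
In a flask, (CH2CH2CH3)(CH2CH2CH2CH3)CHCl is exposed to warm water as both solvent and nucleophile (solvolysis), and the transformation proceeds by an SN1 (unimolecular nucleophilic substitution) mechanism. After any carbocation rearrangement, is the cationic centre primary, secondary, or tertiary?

Step 1: The C–Cl bond breaks with both electrons going to the chloride; Cl⁻ leaves and a secondary carbocation remains.
No single 1,2-shift to an adjacent carbon would give a more-substituted cation, so no rearrangement occurs.

secondary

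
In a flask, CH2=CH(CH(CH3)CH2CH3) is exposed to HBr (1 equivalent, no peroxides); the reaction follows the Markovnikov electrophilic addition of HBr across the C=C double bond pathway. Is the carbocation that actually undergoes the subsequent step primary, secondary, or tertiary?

Step 1: The π electrons of the C=C bond attack a proton of HBr; Markovnikov addition places the new C–H on the less-substituted alkene carbon, so the positive charge ends up on the more-substituted carbon — a secondary carbocation. The H–Br bond breaks heterolytically, releasing Br⁻.
Step 2: A hydride (H with its bonding pair) migrates from the adjacent sec-butyl carbon to the cationic centre — a 1,2-hydride shift — upgrading the secondary cation to a tertiary one.
The cation rearranges from secondary to tertiary via a 1,2-hydride shift from the adjacent sec-butyl carbon; the tertiary cation is what reacts next.

tertiary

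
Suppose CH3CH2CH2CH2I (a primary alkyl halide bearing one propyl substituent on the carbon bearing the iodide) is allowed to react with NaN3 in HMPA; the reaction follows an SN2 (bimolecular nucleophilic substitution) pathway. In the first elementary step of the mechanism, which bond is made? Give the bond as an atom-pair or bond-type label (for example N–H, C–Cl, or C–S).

C–N

Step 1: Backside attack by N3⁻ on the carbon bearing the iodide: the new C–N bond forms as the C–I bond breaks, with Walden inversion at carbon.
The bond formed in this step is the C–N bond.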